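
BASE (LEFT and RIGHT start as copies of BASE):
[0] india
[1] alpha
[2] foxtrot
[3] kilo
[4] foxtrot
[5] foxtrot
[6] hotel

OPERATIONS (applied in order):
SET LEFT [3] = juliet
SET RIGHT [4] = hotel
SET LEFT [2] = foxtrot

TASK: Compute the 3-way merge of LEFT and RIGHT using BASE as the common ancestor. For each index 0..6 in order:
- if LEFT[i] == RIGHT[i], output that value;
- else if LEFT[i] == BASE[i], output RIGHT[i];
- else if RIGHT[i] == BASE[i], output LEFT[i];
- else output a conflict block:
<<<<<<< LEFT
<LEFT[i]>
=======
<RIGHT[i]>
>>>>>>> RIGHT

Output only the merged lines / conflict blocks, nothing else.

Final LEFT:  [india, alpha, foxtrot, juliet, foxtrot, foxtrot, hotel]
Final RIGHT: [india, alpha, foxtrot, kilo, hotel, foxtrot, hotel]
i=0: L=india R=india -> agree -> india
i=1: L=alpha R=alpha -> agree -> alpha
i=2: L=foxtrot R=foxtrot -> agree -> foxtrot
i=3: L=juliet, R=kilo=BASE -> take LEFT -> juliet
i=4: L=foxtrot=BASE, R=hotel -> take RIGHT -> hotel
i=5: L=foxtrot R=foxtrot -> agree -> foxtrot
i=6: L=hotel R=hotel -> agree -> hotel

Answer: india
alpha
foxtrot
juliet
hotel
foxtrot
hotel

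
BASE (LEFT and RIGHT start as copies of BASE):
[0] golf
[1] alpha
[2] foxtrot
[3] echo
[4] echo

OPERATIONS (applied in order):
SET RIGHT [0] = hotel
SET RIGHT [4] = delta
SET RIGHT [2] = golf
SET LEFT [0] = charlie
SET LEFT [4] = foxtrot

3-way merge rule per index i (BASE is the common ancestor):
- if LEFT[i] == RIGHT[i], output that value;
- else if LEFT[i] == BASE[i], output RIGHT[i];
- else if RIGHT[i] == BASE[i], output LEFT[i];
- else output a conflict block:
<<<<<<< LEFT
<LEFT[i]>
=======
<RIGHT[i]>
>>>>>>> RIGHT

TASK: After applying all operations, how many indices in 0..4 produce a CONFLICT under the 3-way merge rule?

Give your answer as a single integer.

Final LEFT:  [charlie, alpha, foxtrot, echo, foxtrot]
Final RIGHT: [hotel, alpha, golf, echo, delta]
i=0: BASE=golf L=charlie R=hotel all differ -> CONFLICT
i=1: L=alpha R=alpha -> agree -> alpha
i=2: L=foxtrot=BASE, R=golf -> take RIGHT -> golf
i=3: L=echo R=echo -> agree -> echo
i=4: BASE=echo L=foxtrot R=delta all differ -> CONFLICT
Conflict count: 2

Answer: 2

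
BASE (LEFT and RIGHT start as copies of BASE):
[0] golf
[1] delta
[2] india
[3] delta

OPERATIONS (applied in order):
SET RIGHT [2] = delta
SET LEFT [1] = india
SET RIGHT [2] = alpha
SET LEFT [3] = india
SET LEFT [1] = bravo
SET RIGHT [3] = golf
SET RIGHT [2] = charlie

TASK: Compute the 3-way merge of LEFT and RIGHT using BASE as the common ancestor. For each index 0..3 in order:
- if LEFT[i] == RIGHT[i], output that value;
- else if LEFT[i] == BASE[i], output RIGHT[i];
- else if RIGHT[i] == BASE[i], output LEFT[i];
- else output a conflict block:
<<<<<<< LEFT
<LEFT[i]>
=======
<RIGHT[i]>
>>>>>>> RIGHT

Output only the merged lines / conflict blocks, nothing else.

Final LEFT:  [golf, bravo, india, india]
Final RIGHT: [golf, delta, charlie, golf]
i=0: L=golf R=golf -> agree -> golf
i=1: L=bravo, R=delta=BASE -> take LEFT -> bravo
i=2: L=india=BASE, R=charlie -> take RIGHT -> charlie
i=3: BASE=delta L=india R=golf all differ -> CONFLICT

Answer: golf
bravo
charlie
<<<<<<< LEFT
india
=======
golf
>>>>>>> RIGHT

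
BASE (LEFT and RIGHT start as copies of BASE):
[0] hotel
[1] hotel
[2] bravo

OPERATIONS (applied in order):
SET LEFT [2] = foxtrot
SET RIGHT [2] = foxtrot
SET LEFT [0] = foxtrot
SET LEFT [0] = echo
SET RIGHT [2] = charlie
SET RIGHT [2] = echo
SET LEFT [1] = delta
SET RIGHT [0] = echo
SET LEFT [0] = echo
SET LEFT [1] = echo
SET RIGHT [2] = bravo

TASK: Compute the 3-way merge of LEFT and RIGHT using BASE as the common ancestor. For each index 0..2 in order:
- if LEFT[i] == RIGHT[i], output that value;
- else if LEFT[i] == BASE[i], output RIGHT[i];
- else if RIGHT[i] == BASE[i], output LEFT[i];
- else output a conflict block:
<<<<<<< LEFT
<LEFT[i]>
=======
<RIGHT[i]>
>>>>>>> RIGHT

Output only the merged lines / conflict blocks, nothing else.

Final LEFT:  [echo, echo, foxtrot]
Final RIGHT: [echo, hotel, bravo]
i=0: L=echo R=echo -> agree -> echo
i=1: L=echo, R=hotel=BASE -> take LEFT -> echo
i=2: L=foxtrot, R=bravo=BASE -> take LEFT -> foxtrot

Answer: echo
echo
foxtrot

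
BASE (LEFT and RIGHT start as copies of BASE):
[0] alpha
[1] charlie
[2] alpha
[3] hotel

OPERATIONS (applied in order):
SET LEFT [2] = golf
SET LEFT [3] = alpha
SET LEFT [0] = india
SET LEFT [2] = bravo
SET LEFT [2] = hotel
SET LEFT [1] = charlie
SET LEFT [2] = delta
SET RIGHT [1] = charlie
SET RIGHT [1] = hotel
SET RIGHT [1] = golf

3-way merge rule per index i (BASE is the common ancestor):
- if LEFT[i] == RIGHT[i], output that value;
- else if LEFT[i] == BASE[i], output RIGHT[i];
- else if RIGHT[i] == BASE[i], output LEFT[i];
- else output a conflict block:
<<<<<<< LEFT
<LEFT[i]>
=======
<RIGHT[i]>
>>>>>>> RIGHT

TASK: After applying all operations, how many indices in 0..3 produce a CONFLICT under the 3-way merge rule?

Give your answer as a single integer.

Final LEFT:  [india, charlie, delta, alpha]
Final RIGHT: [alpha, golf, alpha, hotel]
i=0: L=india, R=alpha=BASE -> take LEFT -> india
i=1: L=charlie=BASE, R=golf -> take RIGHT -> golf
i=2: L=delta, R=alpha=BASE -> take LEFT -> delta
i=3: L=alpha, R=hotel=BASE -> take LEFT -> alpha
Conflict count: 0

Answer: 0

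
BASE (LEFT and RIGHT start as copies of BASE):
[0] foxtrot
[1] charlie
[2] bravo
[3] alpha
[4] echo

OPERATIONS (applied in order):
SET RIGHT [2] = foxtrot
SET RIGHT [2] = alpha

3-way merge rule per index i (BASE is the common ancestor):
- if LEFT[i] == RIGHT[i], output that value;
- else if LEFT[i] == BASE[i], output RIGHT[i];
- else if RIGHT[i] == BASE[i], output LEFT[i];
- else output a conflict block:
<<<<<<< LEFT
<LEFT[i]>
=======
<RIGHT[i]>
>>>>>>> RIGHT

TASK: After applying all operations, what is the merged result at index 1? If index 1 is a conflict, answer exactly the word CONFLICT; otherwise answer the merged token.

Answer: charlie

Derivation:
Final LEFT:  [foxtrot, charlie, bravo, alpha, echo]
Final RIGHT: [foxtrot, charlie, alpha, alpha, echo]
i=0: L=foxtrot R=foxtrot -> agree -> foxtrot
i=1: L=charlie R=charlie -> agree -> charlie
i=2: L=bravo=BASE, R=alpha -> take RIGHT -> alpha
i=3: L=alpha R=alpha -> agree -> alpha
i=4: L=echo R=echo -> agree -> echo
Index 1 -> charlie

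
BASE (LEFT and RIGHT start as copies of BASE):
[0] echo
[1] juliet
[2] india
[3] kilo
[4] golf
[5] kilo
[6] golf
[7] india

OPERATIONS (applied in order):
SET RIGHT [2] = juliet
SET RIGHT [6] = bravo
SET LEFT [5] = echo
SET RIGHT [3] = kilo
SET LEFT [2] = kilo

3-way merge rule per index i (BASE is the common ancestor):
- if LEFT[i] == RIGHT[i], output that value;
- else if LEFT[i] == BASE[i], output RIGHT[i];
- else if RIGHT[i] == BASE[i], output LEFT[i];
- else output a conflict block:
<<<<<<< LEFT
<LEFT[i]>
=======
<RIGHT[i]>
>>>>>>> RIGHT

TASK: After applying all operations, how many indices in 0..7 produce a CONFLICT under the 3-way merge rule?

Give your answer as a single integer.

Final LEFT:  [echo, juliet, kilo, kilo, golf, echo, golf, india]
Final RIGHT: [echo, juliet, juliet, kilo, golf, kilo, bravo, india]
i=0: L=echo R=echo -> agree -> echo
i=1: L=juliet R=juliet -> agree -> juliet
i=2: BASE=india L=kilo R=juliet all differ -> CONFLICT
i=3: L=kilo R=kilo -> agree -> kilo
i=4: L=golf R=golf -> agree -> golf
i=5: L=echo, R=kilo=BASE -> take LEFT -> echo
i=6: L=golf=BASE, R=bravo -> take RIGHT -> bravo
i=7: L=india R=india -> agree -> india
Conflict count: 1

Answer: 1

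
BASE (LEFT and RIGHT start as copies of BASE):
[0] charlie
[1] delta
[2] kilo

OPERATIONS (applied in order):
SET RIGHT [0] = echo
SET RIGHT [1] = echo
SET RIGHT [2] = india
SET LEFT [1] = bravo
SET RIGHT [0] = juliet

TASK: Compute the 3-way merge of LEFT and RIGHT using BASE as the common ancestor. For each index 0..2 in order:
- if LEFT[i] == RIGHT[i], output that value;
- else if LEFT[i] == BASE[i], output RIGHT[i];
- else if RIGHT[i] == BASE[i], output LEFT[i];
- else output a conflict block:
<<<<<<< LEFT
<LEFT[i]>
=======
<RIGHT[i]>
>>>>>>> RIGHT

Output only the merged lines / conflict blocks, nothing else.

Answer: juliet
<<<<<<< LEFT
bravo
=======
echo
>>>>>>> RIGHT
india

Derivation:
Final LEFT:  [charlie, bravo, kilo]
Final RIGHT: [juliet, echo, india]
i=0: L=charlie=BASE, R=juliet -> take RIGHT -> juliet
i=1: BASE=delta L=bravo R=echo all differ -> CONFLICT
i=2: L=kilo=BASE, R=india -> take RIGHT -> india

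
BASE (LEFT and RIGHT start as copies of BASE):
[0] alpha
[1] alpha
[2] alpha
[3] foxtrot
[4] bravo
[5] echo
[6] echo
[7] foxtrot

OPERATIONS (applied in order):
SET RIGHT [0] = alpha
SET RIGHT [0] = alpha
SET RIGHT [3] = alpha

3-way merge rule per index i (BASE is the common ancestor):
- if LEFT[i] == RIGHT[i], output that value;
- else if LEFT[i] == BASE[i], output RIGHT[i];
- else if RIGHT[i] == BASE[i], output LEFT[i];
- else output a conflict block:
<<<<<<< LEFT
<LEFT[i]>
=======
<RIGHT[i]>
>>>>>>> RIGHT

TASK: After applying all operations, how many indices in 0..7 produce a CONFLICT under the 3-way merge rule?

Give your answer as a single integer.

Final LEFT:  [alpha, alpha, alpha, foxtrot, bravo, echo, echo, foxtrot]
Final RIGHT: [alpha, alpha, alpha, alpha, bravo, echo, echo, foxtrot]
i=0: L=alpha R=alpha -> agree -> alpha
i=1: L=alpha R=alpha -> agree -> alpha
i=2: L=alpha R=alpha -> agree -> alpha
i=3: L=foxtrot=BASE, R=alpha -> take RIGHT -> alpha
i=4: L=bravo R=bravo -> agree -> bravo
i=5: L=echo R=echo -> agree -> echo
i=6: L=echo R=echo -> agree -> echo
i=7: L=foxtrot R=foxtrot -> agree -> foxtrot
Conflict count: 0

Answer: 0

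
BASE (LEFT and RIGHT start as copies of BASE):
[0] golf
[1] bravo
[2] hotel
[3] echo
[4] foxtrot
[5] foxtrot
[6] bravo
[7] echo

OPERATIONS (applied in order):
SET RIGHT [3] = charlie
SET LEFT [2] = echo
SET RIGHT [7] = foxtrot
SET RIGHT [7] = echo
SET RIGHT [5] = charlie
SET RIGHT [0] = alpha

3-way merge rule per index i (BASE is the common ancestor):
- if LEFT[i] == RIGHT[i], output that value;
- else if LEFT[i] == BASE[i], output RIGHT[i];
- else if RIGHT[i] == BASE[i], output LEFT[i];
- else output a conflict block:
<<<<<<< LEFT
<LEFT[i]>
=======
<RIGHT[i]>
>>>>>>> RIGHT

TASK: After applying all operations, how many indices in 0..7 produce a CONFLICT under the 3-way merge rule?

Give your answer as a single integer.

Answer: 0

Derivation:
Final LEFT:  [golf, bravo, echo, echo, foxtrot, foxtrot, bravo, echo]
Final RIGHT: [alpha, bravo, hotel, charlie, foxtrot, charlie, bravo, echo]
i=0: L=golf=BASE, R=alpha -> take RIGHT -> alpha
i=1: L=bravo R=bravo -> agree -> bravo
i=2: L=echo, R=hotel=BASE -> take LEFT -> echo
i=3: L=echo=BASE, R=charlie -> take RIGHT -> charlie
i=4: L=foxtrot R=foxtrot -> agree -> foxtrot
i=5: L=foxtrot=BASE, R=charlie -> take RIGHT -> charlie
i=6: L=bravo R=bravo -> agree -> bravo
i=7: L=echo R=echo -> agree -> echo
Conflict count: 0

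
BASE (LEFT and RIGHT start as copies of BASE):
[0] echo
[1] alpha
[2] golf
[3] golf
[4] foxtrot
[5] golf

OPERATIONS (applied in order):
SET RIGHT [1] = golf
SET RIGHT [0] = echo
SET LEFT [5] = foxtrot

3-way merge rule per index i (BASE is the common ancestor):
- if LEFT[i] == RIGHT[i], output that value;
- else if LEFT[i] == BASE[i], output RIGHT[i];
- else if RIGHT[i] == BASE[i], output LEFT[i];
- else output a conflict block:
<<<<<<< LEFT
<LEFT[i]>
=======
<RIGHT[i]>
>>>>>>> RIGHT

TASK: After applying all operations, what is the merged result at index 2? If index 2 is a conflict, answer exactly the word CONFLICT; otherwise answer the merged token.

Final LEFT:  [echo, alpha, golf, golf, foxtrot, foxtrot]
Final RIGHT: [echo, golf, golf, golf, foxtrot, golf]
i=0: L=echo R=echo -> agree -> echo
i=1: L=alpha=BASE, R=golf -> take RIGHT -> golf
i=2: L=golf R=golf -> agree -> golf
i=3: L=golf R=golf -> agree -> golf
i=4: L=foxtrot R=foxtrot -> agree -> foxtrot
i=5: L=foxtrot, R=golf=BASE -> take LEFT -> foxtrot
Index 2 -> golf

Answer: golf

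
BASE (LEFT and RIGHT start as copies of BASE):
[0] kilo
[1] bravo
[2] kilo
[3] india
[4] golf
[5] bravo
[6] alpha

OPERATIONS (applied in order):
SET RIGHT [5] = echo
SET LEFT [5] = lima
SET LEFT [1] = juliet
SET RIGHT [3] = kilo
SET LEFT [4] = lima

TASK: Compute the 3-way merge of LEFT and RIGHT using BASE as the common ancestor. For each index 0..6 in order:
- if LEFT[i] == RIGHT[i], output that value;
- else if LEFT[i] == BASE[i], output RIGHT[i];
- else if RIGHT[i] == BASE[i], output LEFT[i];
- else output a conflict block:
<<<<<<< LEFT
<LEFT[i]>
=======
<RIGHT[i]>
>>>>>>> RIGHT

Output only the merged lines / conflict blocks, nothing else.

Final LEFT:  [kilo, juliet, kilo, india, lima, lima, alpha]
Final RIGHT: [kilo, bravo, kilo, kilo, golf, echo, alpha]
i=0: L=kilo R=kilo -> agree -> kilo
i=1: L=juliet, R=bravo=BASE -> take LEFT -> juliet
i=2: L=kilo R=kilo -> agree -> kilo
i=3: L=india=BASE, R=kilo -> take RIGHT -> kilo
i=4: L=lima, R=golf=BASE -> take LEFT -> lima
i=5: BASE=bravo L=lima R=echo all differ -> CONFLICT
i=6: L=alpha R=alpha -> agree -> alpha

Answer: kilo
juliet
kilo
kilo
lima
<<<<<<< LEFT
lima
=======
echo
>>>>>>> RIGHT
alpha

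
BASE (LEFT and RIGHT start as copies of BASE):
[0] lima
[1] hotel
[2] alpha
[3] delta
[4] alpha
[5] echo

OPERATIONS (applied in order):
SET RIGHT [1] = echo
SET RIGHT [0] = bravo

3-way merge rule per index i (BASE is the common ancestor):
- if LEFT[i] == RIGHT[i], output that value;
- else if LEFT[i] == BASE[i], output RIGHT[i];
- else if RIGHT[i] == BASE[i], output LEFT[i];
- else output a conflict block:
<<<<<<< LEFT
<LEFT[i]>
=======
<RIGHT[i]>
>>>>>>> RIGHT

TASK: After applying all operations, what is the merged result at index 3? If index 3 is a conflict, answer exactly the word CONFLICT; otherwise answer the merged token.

Answer: delta

Derivation:
Final LEFT:  [lima, hotel, alpha, delta, alpha, echo]
Final RIGHT: [bravo, echo, alpha, delta, alpha, echo]
i=0: L=lima=BASE, R=bravo -> take RIGHT -> bravo
i=1: L=hotel=BASE, R=echo -> take RIGHT -> echo
i=2: L=alpha R=alpha -> agree -> alpha
i=3: L=delta R=delta -> agree -> delta
i=4: L=alpha R=alpha -> agree -> alpha
i=5: L=echo R=echo -> agree -> echo
Index 3 -> delta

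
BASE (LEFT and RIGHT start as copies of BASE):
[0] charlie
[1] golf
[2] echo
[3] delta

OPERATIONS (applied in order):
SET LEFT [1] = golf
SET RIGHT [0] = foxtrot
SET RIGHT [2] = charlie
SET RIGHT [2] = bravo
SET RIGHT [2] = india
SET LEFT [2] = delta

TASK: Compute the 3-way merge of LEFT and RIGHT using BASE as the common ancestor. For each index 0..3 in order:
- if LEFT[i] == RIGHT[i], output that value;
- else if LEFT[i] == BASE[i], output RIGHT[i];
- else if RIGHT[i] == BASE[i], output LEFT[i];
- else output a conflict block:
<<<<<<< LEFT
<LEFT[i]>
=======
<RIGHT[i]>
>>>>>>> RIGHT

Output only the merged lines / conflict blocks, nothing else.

Answer: foxtrot
golf
<<<<<<< LEFT
delta
=======
india
>>>>>>> RIGHT
delta

Derivation:
Final LEFT:  [charlie, golf, delta, delta]
Final RIGHT: [foxtrot, golf, india, delta]
i=0: L=charlie=BASE, R=foxtrot -> take RIGHT -> foxtrot
i=1: L=golf R=golf -> agree -> golf
i=2: BASE=echo L=delta R=india all differ -> CONFLICT
i=3: L=delta R=delta -> agree -> delta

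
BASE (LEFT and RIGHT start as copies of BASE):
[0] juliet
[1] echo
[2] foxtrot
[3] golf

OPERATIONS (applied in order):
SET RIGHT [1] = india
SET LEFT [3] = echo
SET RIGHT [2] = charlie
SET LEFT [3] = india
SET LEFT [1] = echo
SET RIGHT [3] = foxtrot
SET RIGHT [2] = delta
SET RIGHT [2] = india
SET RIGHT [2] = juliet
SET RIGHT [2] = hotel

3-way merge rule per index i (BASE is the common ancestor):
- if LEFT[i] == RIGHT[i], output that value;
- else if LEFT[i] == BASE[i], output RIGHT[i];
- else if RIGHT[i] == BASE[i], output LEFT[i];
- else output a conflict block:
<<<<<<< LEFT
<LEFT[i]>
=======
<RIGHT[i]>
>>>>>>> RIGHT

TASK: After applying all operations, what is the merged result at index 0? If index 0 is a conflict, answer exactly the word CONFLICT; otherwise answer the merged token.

Final LEFT:  [juliet, echo, foxtrot, india]
Final RIGHT: [juliet, india, hotel, foxtrot]
i=0: L=juliet R=juliet -> agree -> juliet
i=1: L=echo=BASE, R=india -> take RIGHT -> india
i=2: L=foxtrot=BASE, R=hotel -> take RIGHT -> hotel
i=3: BASE=golf L=india R=foxtrot all differ -> CONFLICT
Index 0 -> juliet

Answer: juliet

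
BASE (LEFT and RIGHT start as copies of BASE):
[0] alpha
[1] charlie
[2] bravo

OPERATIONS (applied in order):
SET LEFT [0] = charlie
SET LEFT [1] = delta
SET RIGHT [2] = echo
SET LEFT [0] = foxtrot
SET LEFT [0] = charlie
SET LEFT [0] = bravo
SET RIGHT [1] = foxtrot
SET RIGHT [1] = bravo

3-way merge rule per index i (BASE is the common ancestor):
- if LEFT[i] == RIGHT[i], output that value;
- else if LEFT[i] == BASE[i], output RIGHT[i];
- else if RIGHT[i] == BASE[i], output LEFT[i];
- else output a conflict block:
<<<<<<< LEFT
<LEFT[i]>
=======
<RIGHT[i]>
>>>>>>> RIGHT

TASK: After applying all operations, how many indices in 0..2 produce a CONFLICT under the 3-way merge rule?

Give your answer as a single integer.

Answer: 1

Derivation:
Final LEFT:  [bravo, delta, bravo]
Final RIGHT: [alpha, bravo, echo]
i=0: L=bravo, R=alpha=BASE -> take LEFT -> bravo
i=1: BASE=charlie L=delta R=bravo all differ -> CONFLICT
i=2: L=bravo=BASE, R=echo -> take RIGHT -> echo
Conflict count: 1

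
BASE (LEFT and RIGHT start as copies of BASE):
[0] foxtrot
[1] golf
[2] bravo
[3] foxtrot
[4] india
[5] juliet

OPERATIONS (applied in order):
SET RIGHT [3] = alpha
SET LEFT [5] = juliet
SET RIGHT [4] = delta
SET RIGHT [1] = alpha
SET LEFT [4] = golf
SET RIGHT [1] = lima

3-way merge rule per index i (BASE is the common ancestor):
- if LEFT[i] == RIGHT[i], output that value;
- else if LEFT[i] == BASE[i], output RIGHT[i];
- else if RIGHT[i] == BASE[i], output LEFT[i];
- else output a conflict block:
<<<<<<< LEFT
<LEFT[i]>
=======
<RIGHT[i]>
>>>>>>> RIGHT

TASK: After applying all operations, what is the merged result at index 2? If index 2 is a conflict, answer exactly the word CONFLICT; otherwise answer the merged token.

Final LEFT:  [foxtrot, golf, bravo, foxtrot, golf, juliet]
Final RIGHT: [foxtrot, lima, bravo, alpha, delta, juliet]
i=0: L=foxtrot R=foxtrot -> agree -> foxtrot
i=1: L=golf=BASE, R=lima -> take RIGHT -> lima
i=2: L=bravo R=bravo -> agree -> bravo
i=3: L=foxtrot=BASE, R=alpha -> take RIGHT -> alpha
i=4: BASE=india L=golf R=delta all differ -> CONFLICT
i=5: L=juliet R=juliet -> agree -> juliet
Index 2 -> bravo

Answer: bravo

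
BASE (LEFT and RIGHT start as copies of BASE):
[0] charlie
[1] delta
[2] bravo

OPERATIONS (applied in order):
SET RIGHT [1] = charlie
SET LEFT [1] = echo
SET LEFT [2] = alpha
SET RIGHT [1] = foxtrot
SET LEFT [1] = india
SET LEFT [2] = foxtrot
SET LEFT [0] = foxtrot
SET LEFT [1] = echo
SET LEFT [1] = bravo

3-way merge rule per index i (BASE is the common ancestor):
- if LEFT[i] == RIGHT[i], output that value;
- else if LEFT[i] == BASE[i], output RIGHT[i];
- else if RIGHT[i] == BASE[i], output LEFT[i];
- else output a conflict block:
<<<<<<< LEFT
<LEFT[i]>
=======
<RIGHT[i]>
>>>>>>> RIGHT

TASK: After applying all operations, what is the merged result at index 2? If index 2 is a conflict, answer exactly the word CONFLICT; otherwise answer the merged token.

Answer: foxtrot

Derivation:
Final LEFT:  [foxtrot, bravo, foxtrot]
Final RIGHT: [charlie, foxtrot, bravo]
i=0: L=foxtrot, R=charlie=BASE -> take LEFT -> foxtrot
i=1: BASE=delta L=bravo R=foxtrot all differ -> CONFLICT
i=2: L=foxtrot, R=bravo=BASE -> take LEFT -> foxtrot
Index 2 -> foxtrot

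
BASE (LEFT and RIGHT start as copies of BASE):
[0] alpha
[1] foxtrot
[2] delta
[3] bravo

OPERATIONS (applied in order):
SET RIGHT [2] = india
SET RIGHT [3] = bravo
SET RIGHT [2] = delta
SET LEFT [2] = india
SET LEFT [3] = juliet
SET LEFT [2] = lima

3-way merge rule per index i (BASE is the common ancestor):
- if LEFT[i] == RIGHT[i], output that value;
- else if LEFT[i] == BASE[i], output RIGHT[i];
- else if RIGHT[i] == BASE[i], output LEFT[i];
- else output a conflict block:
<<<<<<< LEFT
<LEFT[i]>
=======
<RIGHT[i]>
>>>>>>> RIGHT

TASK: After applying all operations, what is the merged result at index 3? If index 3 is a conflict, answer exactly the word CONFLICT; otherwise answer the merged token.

Final LEFT:  [alpha, foxtrot, lima, juliet]
Final RIGHT: [alpha, foxtrot, delta, bravo]
i=0: L=alpha R=alpha -> agree -> alpha
i=1: L=foxtrot R=foxtrot -> agree -> foxtrot
i=2: L=lima, R=delta=BASE -> take LEFT -> lima
i=3: L=juliet, R=bravo=BASE -> take LEFT -> juliet
Index 3 -> juliet

Answer: juliet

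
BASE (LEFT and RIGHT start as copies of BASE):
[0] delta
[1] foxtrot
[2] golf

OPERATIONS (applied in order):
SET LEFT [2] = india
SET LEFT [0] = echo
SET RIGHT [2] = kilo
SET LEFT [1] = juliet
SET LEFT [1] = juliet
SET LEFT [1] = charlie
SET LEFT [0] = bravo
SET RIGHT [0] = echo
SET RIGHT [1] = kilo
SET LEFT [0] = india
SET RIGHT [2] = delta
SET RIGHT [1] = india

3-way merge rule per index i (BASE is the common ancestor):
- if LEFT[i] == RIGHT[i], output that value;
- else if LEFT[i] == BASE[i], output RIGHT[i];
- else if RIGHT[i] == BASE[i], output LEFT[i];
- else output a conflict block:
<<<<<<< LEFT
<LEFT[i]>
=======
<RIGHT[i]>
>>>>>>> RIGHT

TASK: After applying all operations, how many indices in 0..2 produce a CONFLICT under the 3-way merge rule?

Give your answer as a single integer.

Final LEFT:  [india, charlie, india]
Final RIGHT: [echo, india, delta]
i=0: BASE=delta L=india R=echo all differ -> CONFLICT
i=1: BASE=foxtrot L=charlie R=india all differ -> CONFLICT
i=2: BASE=golf L=india R=delta all differ -> CONFLICT
Conflict count: 3

Answer: 3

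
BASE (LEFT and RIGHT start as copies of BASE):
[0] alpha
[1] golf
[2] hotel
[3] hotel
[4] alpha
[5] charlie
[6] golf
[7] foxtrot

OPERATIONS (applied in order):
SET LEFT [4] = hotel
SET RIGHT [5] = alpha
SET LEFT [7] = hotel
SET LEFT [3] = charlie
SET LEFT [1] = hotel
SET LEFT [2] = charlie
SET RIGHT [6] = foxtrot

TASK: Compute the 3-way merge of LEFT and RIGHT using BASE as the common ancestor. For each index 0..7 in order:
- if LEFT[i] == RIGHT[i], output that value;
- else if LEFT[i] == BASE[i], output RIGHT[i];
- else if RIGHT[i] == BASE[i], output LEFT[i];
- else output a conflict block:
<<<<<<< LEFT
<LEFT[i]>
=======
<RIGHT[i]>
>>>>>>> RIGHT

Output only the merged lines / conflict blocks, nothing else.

Final LEFT:  [alpha, hotel, charlie, charlie, hotel, charlie, golf, hotel]
Final RIGHT: [alpha, golf, hotel, hotel, alpha, alpha, foxtrot, foxtrot]
i=0: L=alpha R=alpha -> agree -> alpha
i=1: L=hotel, R=golf=BASE -> take LEFT -> hotel
i=2: L=charlie, R=hotel=BASE -> take LEFT -> charlie
i=3: L=charlie, R=hotel=BASE -> take LEFT -> charlie
i=4: L=hotel, R=alpha=BASE -> take LEFT -> hotel
i=5: L=charlie=BASE, R=alpha -> take RIGHT -> alpha
i=6: L=golf=BASE, R=foxtrot -> take RIGHT -> foxtrot
i=7: L=hotel, R=foxtrot=BASE -> take LEFT -> hotel

Answer: alpha
hotel
charlie
charlie
hotel
alpha
foxtrot
hotel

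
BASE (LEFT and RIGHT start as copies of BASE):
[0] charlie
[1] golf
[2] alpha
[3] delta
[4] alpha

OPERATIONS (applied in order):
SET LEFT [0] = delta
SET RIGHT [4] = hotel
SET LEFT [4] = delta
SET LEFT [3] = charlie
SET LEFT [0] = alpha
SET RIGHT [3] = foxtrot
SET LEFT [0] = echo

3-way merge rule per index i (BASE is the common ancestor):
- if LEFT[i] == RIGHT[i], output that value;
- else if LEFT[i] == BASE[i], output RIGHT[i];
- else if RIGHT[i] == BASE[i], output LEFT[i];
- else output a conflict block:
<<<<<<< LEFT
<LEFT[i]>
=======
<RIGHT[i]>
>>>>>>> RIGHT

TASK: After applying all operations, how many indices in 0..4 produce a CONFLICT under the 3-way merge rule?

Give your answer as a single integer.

Final LEFT:  [echo, golf, alpha, charlie, delta]
Final RIGHT: [charlie, golf, alpha, foxtrot, hotel]
i=0: L=echo, R=charlie=BASE -> take LEFT -> echo
i=1: L=golf R=golf -> agree -> golf
i=2: L=alpha R=alpha -> agree -> alpha
i=3: BASE=delta L=charlie R=foxtrot all differ -> CONFLICT
i=4: BASE=alpha L=delta R=hotel all differ -> CONFLICT
Conflict count: 2

Answer: 2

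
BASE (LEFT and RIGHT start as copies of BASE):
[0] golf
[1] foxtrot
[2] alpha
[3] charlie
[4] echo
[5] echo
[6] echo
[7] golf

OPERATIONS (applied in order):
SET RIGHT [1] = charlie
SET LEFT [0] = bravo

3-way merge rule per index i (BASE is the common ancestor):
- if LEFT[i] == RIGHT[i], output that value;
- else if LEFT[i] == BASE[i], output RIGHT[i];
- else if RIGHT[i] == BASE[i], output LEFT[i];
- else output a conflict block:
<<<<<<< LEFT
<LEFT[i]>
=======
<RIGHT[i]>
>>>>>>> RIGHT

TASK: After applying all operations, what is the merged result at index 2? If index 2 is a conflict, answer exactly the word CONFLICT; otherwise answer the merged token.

Final LEFT:  [bravo, foxtrot, alpha, charlie, echo, echo, echo, golf]
Final RIGHT: [golf, charlie, alpha, charlie, echo, echo, echo, golf]
i=0: L=bravo, R=golf=BASE -> take LEFT -> bravo
i=1: L=foxtrot=BASE, R=charlie -> take RIGHT -> charlie
i=2: L=alpha R=alpha -> agree -> alpha
i=3: L=charlie R=charlie -> agree -> charlie
i=4: L=echo R=echo -> agree -> echo
i=5: L=echo R=echo -> agree -> echo
i=6: L=echo R=echo -> agree -> echo
i=7: L=golf R=golf -> agree -> golf
Index 2 -> alpha

Answer: alpha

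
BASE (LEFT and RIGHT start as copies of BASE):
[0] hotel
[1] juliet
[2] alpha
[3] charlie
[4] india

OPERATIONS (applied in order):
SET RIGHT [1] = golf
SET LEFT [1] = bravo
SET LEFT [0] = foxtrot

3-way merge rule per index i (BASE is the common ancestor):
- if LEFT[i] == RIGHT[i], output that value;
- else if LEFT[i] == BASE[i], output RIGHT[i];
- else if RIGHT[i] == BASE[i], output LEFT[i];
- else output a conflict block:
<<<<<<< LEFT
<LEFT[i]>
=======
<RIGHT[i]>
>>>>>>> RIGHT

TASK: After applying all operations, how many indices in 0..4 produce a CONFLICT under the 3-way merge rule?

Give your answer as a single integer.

Answer: 1

Derivation:
Final LEFT:  [foxtrot, bravo, alpha, charlie, india]
Final RIGHT: [hotel, golf, alpha, charlie, india]
i=0: L=foxtrot, R=hotel=BASE -> take LEFT -> foxtrot
i=1: BASE=juliet L=bravo R=golf all differ -> CONFLICT
i=2: L=alpha R=alpha -> agree -> alpha
i=3: L=charlie R=charlie -> agree -> charlie
i=4: L=india R=india -> agree -> india
Conflict count: 1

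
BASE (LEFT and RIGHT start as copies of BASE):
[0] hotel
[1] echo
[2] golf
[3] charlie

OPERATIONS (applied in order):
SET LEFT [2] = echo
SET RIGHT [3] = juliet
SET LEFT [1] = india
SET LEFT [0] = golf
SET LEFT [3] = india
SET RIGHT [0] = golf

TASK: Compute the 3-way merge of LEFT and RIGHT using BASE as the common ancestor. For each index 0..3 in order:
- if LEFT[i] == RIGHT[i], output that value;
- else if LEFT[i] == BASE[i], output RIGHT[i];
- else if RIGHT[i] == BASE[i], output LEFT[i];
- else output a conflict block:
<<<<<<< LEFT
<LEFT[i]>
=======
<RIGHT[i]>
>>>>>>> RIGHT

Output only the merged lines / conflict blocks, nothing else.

Answer: golf
india
echo
<<<<<<< LEFT
india
=======
juliet
>>>>>>> RIGHT

Derivation:
Final LEFT:  [golf, india, echo, india]
Final RIGHT: [golf, echo, golf, juliet]
i=0: L=golf R=golf -> agree -> golf
i=1: L=india, R=echo=BASE -> take LEFT -> india
i=2: L=echo, R=golf=BASE -> take LEFT -> echo
i=3: BASE=charlie L=india R=juliet all differ -> CONFLICT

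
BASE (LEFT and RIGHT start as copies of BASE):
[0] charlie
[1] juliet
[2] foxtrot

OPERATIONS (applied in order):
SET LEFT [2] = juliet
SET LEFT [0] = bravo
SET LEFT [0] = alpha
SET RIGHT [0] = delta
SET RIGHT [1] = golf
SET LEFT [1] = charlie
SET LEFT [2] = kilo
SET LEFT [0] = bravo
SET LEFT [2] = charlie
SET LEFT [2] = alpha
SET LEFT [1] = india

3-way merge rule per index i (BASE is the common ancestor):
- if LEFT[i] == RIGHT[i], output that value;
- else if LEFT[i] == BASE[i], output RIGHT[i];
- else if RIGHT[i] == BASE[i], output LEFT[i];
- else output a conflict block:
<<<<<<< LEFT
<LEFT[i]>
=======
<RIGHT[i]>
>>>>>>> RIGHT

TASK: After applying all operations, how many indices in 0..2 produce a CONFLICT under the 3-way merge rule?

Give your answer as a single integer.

Answer: 2

Derivation:
Final LEFT:  [bravo, india, alpha]
Final RIGHT: [delta, golf, foxtrot]
i=0: BASE=charlie L=bravo R=delta all differ -> CONFLICT
i=1: BASE=juliet L=india R=golf all differ -> CONFLICT
i=2: L=alpha, R=foxtrot=BASE -> take LEFT -> alpha
Conflict count: 2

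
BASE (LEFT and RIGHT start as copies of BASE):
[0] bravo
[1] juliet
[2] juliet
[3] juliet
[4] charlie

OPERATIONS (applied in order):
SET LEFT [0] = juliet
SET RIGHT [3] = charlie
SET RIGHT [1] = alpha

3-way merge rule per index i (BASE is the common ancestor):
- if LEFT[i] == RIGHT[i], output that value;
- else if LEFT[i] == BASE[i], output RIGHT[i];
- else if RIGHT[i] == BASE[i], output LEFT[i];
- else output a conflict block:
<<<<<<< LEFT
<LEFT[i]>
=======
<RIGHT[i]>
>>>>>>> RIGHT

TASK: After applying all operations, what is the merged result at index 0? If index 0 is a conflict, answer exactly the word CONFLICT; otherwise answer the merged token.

Answer: juliet

Derivation:
Final LEFT:  [juliet, juliet, juliet, juliet, charlie]
Final RIGHT: [bravo, alpha, juliet, charlie, charlie]
i=0: L=juliet, R=bravo=BASE -> take LEFT -> juliet
i=1: L=juliet=BASE, R=alpha -> take RIGHT -> alpha
i=2: L=juliet R=juliet -> agree -> juliet
i=3: L=juliet=BASE, R=charlie -> take RIGHT -> charlie
i=4: L=charlie R=charlie -> agree -> charlie
Index 0 -> juliet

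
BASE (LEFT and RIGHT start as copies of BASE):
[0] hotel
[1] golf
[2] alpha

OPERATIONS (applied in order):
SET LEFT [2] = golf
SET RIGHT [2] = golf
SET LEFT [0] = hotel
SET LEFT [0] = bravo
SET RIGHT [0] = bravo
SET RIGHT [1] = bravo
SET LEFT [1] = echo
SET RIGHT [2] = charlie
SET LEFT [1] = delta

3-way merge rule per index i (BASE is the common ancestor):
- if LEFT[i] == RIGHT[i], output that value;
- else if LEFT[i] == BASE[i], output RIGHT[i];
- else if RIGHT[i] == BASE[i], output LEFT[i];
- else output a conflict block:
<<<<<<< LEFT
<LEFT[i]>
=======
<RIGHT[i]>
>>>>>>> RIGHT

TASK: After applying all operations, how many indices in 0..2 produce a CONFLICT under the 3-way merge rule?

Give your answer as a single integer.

Final LEFT:  [bravo, delta, golf]
Final RIGHT: [bravo, bravo, charlie]
i=0: L=bravo R=bravo -> agree -> bravo
i=1: BASE=golf L=delta R=bravo all differ -> CONFLICT
i=2: BASE=alpha L=golf R=charlie all differ -> CONFLICT
Conflict count: 2

Answer: 2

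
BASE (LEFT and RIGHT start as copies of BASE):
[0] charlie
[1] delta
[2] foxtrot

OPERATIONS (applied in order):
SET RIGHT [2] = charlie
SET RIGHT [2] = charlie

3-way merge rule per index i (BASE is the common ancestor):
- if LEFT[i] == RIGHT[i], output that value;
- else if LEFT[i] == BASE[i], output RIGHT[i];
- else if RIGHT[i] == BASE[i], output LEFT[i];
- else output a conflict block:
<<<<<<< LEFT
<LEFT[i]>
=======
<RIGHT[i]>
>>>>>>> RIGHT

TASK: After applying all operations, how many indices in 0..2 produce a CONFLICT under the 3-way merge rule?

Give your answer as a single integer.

Final LEFT:  [charlie, delta, foxtrot]
Final RIGHT: [charlie, delta, charlie]
i=0: L=charlie R=charlie -> agree -> charlie
i=1: L=delta R=delta -> agree -> delta
i=2: L=foxtrot=BASE, R=charlie -> take RIGHT -> charlie
Conflict count: 0

Answer: 0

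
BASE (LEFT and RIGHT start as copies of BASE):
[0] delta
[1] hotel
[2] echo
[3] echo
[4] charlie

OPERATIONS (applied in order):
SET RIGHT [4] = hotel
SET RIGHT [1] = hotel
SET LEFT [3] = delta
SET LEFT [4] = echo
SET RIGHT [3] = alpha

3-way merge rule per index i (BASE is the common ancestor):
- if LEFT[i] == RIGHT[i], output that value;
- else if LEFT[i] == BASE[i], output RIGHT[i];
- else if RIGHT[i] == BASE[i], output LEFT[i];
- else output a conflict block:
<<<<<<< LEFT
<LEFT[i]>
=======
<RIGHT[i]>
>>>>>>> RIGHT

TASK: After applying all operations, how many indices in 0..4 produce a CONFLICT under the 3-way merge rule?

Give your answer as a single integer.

Answer: 2

Derivation:
Final LEFT:  [delta, hotel, echo, delta, echo]
Final RIGHT: [delta, hotel, echo, alpha, hotel]
i=0: L=delta R=delta -> agree -> delta
i=1: L=hotel R=hotel -> agree -> hotel
i=2: L=echo R=echo -> agree -> echo
i=3: BASE=echo L=delta R=alpha all differ -> CONFLICT
i=4: BASE=charlie L=echo R=hotel all differ -> CONFLICT
Conflict count: 2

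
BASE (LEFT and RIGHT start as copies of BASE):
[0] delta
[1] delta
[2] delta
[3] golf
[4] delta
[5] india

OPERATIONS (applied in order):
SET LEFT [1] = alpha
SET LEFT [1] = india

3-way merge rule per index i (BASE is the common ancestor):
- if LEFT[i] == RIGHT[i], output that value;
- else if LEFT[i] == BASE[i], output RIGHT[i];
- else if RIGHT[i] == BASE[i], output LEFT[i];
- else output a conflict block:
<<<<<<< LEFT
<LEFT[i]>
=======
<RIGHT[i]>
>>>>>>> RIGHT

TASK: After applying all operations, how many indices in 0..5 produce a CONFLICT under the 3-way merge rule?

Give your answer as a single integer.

Answer: 0

Derivation:
Final LEFT:  [delta, india, delta, golf, delta, india]
Final RIGHT: [delta, delta, delta, golf, delta, india]
i=0: L=delta R=delta -> agree -> delta
i=1: L=india, R=delta=BASE -> take LEFT -> india
i=2: L=delta R=delta -> agree -> delta
i=3: L=golf R=golf -> agree -> golf
i=4: L=delta R=delta -> agree -> delta
i=5: L=india R=india -> agree -> india
Conflict count: 0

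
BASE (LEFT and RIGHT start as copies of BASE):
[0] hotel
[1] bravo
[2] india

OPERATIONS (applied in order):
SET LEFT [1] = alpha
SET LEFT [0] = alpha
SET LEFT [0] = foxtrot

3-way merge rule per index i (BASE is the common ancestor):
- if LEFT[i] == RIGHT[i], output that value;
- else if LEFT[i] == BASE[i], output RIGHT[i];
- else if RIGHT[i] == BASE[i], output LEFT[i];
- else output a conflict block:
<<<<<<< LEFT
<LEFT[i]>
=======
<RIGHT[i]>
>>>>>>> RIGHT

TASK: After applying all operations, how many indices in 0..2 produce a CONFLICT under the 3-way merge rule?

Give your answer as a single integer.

Final LEFT:  [foxtrot, alpha, india]
Final RIGHT: [hotel, bravo, india]
i=0: L=foxtrot, R=hotel=BASE -> take LEFT -> foxtrot
i=1: L=alpha, R=bravo=BASE -> take LEFT -> alpha
i=2: L=india R=india -> agree -> india
Conflict count: 0

Answer: 0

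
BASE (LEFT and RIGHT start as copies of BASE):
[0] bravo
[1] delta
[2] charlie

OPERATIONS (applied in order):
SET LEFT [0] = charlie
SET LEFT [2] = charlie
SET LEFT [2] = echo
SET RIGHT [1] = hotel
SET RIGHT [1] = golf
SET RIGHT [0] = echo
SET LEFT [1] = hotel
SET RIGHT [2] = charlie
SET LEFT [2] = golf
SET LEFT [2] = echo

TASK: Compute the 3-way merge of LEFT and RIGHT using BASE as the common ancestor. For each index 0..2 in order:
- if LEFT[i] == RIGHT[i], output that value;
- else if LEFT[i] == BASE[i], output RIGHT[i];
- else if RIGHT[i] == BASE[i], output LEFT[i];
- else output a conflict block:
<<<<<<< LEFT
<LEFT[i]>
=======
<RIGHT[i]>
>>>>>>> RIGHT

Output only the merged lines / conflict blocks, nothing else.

Answer: <<<<<<< LEFT
charlie
=======
echo
>>>>>>> RIGHT
<<<<<<< LEFT
hotel
=======
golf
>>>>>>> RIGHT
echo

Derivation:
Final LEFT:  [charlie, hotel, echo]
Final RIGHT: [echo, golf, charlie]
i=0: BASE=bravo L=charlie R=echo all differ -> CONFLICT
i=1: BASE=delta L=hotel R=golf all differ -> CONFLICT
i=2: L=echo, R=charlie=BASE -> take LEFT -> echo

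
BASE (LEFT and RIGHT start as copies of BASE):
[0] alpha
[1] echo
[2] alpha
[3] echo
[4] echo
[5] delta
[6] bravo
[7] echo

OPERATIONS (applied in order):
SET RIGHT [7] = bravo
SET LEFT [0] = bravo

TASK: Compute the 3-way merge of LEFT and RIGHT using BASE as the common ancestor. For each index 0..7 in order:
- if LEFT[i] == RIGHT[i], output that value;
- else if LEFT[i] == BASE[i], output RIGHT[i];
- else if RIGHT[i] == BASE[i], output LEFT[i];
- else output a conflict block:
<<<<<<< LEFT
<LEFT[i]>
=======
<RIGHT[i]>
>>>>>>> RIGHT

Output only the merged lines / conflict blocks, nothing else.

Answer: bravo
echo
alpha
echo
echo
delta
bravo
bravo

Derivation:
Final LEFT:  [bravo, echo, alpha, echo, echo, delta, bravo, echo]
Final RIGHT: [alpha, echo, alpha, echo, echo, delta, bravo, bravo]
i=0: L=bravo, R=alpha=BASE -> take LEFT -> bravo
i=1: L=echo R=echo -> agree -> echo
i=2: L=alpha R=alpha -> agree -> alpha
i=3: L=echo R=echo -> agree -> echo
i=4: L=echo R=echo -> agree -> echo
i=5: L=delta R=delta -> agree -> delta
i=6: L=bravo R=bravo -> agree -> bravo
i=7: L=echo=BASE, R=bravo -> take RIGHT -> bravo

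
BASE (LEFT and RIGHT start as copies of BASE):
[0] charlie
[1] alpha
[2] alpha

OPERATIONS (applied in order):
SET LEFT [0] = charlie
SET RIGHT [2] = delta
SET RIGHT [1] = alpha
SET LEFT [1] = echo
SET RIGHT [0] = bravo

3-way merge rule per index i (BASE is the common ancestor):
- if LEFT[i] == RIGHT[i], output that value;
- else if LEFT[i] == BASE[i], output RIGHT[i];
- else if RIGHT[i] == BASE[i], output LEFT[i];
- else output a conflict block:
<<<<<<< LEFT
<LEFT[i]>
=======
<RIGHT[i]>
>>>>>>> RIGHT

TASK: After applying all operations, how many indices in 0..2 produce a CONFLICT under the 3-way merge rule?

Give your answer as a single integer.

Final LEFT:  [charlie, echo, alpha]
Final RIGHT: [bravo, alpha, delta]
i=0: L=charlie=BASE, R=bravo -> take RIGHT -> bravo
i=1: L=echo, R=alpha=BASE -> take LEFT -> echo
i=2: L=alpha=BASE, R=delta -> take RIGHT -> delta
Conflict count: 0

Answer: 0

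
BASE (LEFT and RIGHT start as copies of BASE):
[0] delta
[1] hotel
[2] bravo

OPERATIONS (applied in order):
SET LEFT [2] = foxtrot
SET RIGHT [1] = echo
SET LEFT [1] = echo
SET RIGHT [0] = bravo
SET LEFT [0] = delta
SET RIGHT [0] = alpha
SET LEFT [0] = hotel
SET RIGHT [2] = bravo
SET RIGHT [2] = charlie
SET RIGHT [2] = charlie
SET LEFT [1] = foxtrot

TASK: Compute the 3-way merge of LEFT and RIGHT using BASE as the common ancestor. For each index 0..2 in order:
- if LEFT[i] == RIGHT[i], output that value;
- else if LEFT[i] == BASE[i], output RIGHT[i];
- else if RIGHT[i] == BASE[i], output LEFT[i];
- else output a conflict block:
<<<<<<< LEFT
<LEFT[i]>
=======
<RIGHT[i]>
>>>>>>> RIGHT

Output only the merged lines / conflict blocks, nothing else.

Final LEFT:  [hotel, foxtrot, foxtrot]
Final RIGHT: [alpha, echo, charlie]
i=0: BASE=delta L=hotel R=alpha all differ -> CONFLICT
i=1: BASE=hotel L=foxtrot R=echo all differ -> CONFLICT
i=2: BASE=bravo L=foxtrot R=charlie all differ -> CONFLICT

Answer: <<<<<<< LEFT
hotel
=======
alpha
>>>>>>> RIGHT
<<<<<<< LEFT
foxtrot
=======
echo
>>>>>>> RIGHT
<<<<<<< LEFT
foxtrot
=======
charlie
>>>>>>> RIGHT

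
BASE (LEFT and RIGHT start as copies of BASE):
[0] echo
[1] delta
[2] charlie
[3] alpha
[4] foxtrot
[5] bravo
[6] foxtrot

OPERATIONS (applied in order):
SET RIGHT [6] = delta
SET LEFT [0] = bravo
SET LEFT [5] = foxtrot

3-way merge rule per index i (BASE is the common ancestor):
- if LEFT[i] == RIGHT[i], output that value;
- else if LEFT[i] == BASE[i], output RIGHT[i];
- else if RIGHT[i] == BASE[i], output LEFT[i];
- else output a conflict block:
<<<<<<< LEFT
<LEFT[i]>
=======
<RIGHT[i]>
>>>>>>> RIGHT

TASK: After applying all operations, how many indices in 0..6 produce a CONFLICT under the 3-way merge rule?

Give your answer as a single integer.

Final LEFT:  [bravo, delta, charlie, alpha, foxtrot, foxtrot, foxtrot]
Final RIGHT: [echo, delta, charlie, alpha, foxtrot, bravo, delta]
i=0: L=bravo, R=echo=BASE -> take LEFT -> bravo
i=1: L=delta R=delta -> agree -> delta
i=2: L=charlie R=charlie -> agree -> charlie
i=3: L=alpha R=alpha -> agree -> alpha
i=4: L=foxtrot R=foxtrot -> agree -> foxtrot
i=5: L=foxtrot, R=bravo=BASE -> take LEFT -> foxtrot
i=6: L=foxtrot=BASE, R=delta -> take RIGHT -> delta
Conflict count: 0

Answer: 0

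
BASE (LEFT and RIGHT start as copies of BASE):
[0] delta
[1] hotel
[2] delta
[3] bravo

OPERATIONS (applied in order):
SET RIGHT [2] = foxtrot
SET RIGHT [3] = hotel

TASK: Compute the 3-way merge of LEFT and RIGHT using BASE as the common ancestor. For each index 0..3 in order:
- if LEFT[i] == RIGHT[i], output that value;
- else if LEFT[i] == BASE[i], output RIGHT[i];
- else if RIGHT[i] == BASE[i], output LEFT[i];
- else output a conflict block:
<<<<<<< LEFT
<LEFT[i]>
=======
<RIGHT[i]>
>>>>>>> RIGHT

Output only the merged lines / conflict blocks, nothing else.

Final LEFT:  [delta, hotel, delta, bravo]
Final RIGHT: [delta, hotel, foxtrot, hotel]
i=0: L=delta R=delta -> agree -> delta
i=1: L=hotel R=hotel -> agree -> hotel
i=2: L=delta=BASE, R=foxtrot -> take RIGHT -> foxtrot
i=3: L=bravo=BASE, R=hotel -> take RIGHT -> hotel

Answer: delta
hotel
foxtrot
hotel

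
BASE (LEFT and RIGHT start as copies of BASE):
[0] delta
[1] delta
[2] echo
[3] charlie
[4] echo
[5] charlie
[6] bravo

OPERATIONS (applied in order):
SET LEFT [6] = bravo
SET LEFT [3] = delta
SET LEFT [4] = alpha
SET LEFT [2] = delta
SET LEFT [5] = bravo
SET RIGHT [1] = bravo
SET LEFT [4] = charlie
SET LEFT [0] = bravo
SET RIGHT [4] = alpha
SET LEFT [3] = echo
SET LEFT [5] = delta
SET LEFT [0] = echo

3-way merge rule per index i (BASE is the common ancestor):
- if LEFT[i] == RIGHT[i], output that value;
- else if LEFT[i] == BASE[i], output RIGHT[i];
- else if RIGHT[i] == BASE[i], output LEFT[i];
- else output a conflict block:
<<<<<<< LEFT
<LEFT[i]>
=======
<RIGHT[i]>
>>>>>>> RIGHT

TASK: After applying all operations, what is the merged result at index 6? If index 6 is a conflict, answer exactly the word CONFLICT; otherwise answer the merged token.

Final LEFT:  [echo, delta, delta, echo, charlie, delta, bravo]
Final RIGHT: [delta, bravo, echo, charlie, alpha, charlie, bravo]
i=0: L=echo, R=delta=BASE -> take LEFT -> echo
i=1: L=delta=BASE, R=bravo -> take RIGHT -> bravo
i=2: L=delta, R=echo=BASE -> take LEFT -> delta
i=3: L=echo, R=charlie=BASE -> take LEFT -> echo
i=4: BASE=echo L=charlie R=alpha all differ -> CONFLICT
i=5: L=delta, R=charlie=BASE -> take LEFT -> delta
i=6: L=bravo R=bravo -> agree -> bravo
Index 6 -> bravo

Answer: bravo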